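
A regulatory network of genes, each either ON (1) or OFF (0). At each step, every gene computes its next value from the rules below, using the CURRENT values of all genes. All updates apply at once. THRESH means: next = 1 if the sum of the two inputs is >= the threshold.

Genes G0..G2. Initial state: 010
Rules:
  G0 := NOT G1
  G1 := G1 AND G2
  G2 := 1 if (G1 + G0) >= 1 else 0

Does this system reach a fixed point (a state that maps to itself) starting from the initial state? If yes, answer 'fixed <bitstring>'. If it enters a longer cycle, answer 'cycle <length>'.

Step 0: 010
Step 1: G0=NOT G1=NOT 1=0 G1=G1&G2=1&0=0 G2=(1+0>=1)=1 -> 001
Step 2: G0=NOT G1=NOT 0=1 G1=G1&G2=0&1=0 G2=(0+0>=1)=0 -> 100
Step 3: G0=NOT G1=NOT 0=1 G1=G1&G2=0&0=0 G2=(0+1>=1)=1 -> 101
Step 4: G0=NOT G1=NOT 0=1 G1=G1&G2=0&1=0 G2=(0+1>=1)=1 -> 101
Fixed point reached at step 3: 101

Answer: fixed 101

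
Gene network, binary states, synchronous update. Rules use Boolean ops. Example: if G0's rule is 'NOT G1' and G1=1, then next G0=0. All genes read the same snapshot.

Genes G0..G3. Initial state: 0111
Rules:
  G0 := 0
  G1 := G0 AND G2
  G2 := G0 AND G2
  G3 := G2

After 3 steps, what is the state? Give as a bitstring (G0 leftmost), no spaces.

Step 1: G0=0(const) G1=G0&G2=0&1=0 G2=G0&G2=0&1=0 G3=G2=1 -> 0001
Step 2: G0=0(const) G1=G0&G2=0&0=0 G2=G0&G2=0&0=0 G3=G2=0 -> 0000
Step 3: G0=0(const) G1=G0&G2=0&0=0 G2=G0&G2=0&0=0 G3=G2=0 -> 0000

0000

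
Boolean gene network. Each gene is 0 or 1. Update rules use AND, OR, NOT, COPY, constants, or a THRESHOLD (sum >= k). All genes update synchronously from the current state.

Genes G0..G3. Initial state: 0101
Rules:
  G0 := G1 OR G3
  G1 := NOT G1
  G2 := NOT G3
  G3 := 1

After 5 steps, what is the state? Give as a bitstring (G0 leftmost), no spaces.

Step 1: G0=G1|G3=1|1=1 G1=NOT G1=NOT 1=0 G2=NOT G3=NOT 1=0 G3=1(const) -> 1001
Step 2: G0=G1|G3=0|1=1 G1=NOT G1=NOT 0=1 G2=NOT G3=NOT 1=0 G3=1(const) -> 1101
Step 3: G0=G1|G3=1|1=1 G1=NOT G1=NOT 1=0 G2=NOT G3=NOT 1=0 G3=1(const) -> 1001
Step 4: G0=G1|G3=0|1=1 G1=NOT G1=NOT 0=1 G2=NOT G3=NOT 1=0 G3=1(const) -> 1101
Step 5: G0=G1|G3=1|1=1 G1=NOT G1=NOT 1=0 G2=NOT G3=NOT 1=0 G3=1(const) -> 1001

1001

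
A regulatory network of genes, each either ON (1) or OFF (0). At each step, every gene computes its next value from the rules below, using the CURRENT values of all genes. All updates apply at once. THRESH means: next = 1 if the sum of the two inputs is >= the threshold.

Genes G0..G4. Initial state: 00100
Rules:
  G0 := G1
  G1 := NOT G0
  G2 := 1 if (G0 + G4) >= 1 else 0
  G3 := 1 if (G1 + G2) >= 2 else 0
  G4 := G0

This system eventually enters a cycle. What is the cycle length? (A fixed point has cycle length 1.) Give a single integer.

Step 0: 00100
Step 1: G0=G1=0 G1=NOT G0=NOT 0=1 G2=(0+0>=1)=0 G3=(0+1>=2)=0 G4=G0=0 -> 01000
Step 2: G0=G1=1 G1=NOT G0=NOT 0=1 G2=(0+0>=1)=0 G3=(1+0>=2)=0 G4=G0=0 -> 11000
Step 3: G0=G1=1 G1=NOT G0=NOT 1=0 G2=(1+0>=1)=1 G3=(1+0>=2)=0 G4=G0=1 -> 10101
Step 4: G0=G1=0 G1=NOT G0=NOT 1=0 G2=(1+1>=1)=1 G3=(0+1>=2)=0 G4=G0=1 -> 00101
Step 5: G0=G1=0 G1=NOT G0=NOT 0=1 G2=(0+1>=1)=1 G3=(0+1>=2)=0 G4=G0=0 -> 01100
Step 6: G0=G1=1 G1=NOT G0=NOT 0=1 G2=(0+0>=1)=0 G3=(1+1>=2)=1 G4=G0=0 -> 11010
Step 7: G0=G1=1 G1=NOT G0=NOT 1=0 G2=(1+0>=1)=1 G3=(1+0>=2)=0 G4=G0=1 -> 10101
State from step 7 equals state from step 3 -> cycle length 4

Answer: 4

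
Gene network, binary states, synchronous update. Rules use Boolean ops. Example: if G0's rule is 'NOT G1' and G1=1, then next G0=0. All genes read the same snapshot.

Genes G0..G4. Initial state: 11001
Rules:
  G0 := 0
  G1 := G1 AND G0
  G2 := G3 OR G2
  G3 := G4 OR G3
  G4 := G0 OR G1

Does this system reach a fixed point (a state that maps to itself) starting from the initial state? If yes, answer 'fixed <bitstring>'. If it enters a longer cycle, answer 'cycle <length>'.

Answer: fixed 00110

Derivation:
Step 0: 11001
Step 1: G0=0(const) G1=G1&G0=1&1=1 G2=G3|G2=0|0=0 G3=G4|G3=1|0=1 G4=G0|G1=1|1=1 -> 01011
Step 2: G0=0(const) G1=G1&G0=1&0=0 G2=G3|G2=1|0=1 G3=G4|G3=1|1=1 G4=G0|G1=0|1=1 -> 00111
Step 3: G0=0(const) G1=G1&G0=0&0=0 G2=G3|G2=1|1=1 G3=G4|G3=1|1=1 G4=G0|G1=0|0=0 -> 00110
Step 4: G0=0(const) G1=G1&G0=0&0=0 G2=G3|G2=1|1=1 G3=G4|G3=0|1=1 G4=G0|G1=0|0=0 -> 00110
Fixed point reached at step 3: 00110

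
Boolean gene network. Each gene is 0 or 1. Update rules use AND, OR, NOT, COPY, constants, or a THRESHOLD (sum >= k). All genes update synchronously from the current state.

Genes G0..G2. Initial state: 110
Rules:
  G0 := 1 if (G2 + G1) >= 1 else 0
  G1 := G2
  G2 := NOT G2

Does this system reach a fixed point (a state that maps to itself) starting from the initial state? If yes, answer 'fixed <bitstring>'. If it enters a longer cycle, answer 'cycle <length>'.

Answer: cycle 2

Derivation:
Step 0: 110
Step 1: G0=(0+1>=1)=1 G1=G2=0 G2=NOT G2=NOT 0=1 -> 101
Step 2: G0=(1+0>=1)=1 G1=G2=1 G2=NOT G2=NOT 1=0 -> 110
Cycle of length 2 starting at step 0 -> no fixed point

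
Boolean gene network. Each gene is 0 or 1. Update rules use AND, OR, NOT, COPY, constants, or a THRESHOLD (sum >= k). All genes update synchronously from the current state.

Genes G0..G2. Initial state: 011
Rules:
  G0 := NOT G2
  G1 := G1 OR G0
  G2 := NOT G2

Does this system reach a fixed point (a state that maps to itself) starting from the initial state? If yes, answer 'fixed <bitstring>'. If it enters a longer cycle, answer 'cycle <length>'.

Answer: cycle 2

Derivation:
Step 0: 011
Step 1: G0=NOT G2=NOT 1=0 G1=G1|G0=1|0=1 G2=NOT G2=NOT 1=0 -> 010
Step 2: G0=NOT G2=NOT 0=1 G1=G1|G0=1|0=1 G2=NOT G2=NOT 0=1 -> 111
Step 3: G0=NOT G2=NOT 1=0 G1=G1|G0=1|1=1 G2=NOT G2=NOT 1=0 -> 010
Cycle of length 2 starting at step 1 -> no fixed point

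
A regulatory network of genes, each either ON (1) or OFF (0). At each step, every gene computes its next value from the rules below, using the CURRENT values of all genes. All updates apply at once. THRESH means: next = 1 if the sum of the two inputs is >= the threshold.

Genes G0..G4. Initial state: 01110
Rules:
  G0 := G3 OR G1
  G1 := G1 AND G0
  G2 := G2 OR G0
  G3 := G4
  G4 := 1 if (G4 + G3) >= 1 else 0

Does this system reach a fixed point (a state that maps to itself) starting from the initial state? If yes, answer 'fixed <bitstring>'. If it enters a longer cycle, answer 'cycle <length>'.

Step 0: 01110
Step 1: G0=G3|G1=1|1=1 G1=G1&G0=1&0=0 G2=G2|G0=1|0=1 G3=G4=0 G4=(0+1>=1)=1 -> 10101
Step 2: G0=G3|G1=0|0=0 G1=G1&G0=0&1=0 G2=G2|G0=1|1=1 G3=G4=1 G4=(1+0>=1)=1 -> 00111
Step 3: G0=G3|G1=1|0=1 G1=G1&G0=0&0=0 G2=G2|G0=1|0=1 G3=G4=1 G4=(1+1>=1)=1 -> 10111
Step 4: G0=G3|G1=1|0=1 G1=G1&G0=0&1=0 G2=G2|G0=1|1=1 G3=G4=1 G4=(1+1>=1)=1 -> 10111
Fixed point reached at step 3: 10111

Answer: fixed 10111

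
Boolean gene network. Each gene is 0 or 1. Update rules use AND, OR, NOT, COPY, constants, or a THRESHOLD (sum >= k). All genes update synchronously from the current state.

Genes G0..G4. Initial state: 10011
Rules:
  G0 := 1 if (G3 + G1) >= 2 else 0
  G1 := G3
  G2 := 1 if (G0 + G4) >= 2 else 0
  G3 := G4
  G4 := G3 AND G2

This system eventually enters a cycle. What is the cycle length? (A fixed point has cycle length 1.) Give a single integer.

Answer: 1

Derivation:
Step 0: 10011
Step 1: G0=(1+0>=2)=0 G1=G3=1 G2=(1+1>=2)=1 G3=G4=1 G4=G3&G2=1&0=0 -> 01110
Step 2: G0=(1+1>=2)=1 G1=G3=1 G2=(0+0>=2)=0 G3=G4=0 G4=G3&G2=1&1=1 -> 11001
Step 3: G0=(0+1>=2)=0 G1=G3=0 G2=(1+1>=2)=1 G3=G4=1 G4=G3&G2=0&0=0 -> 00110
Step 4: G0=(1+0>=2)=0 G1=G3=1 G2=(0+0>=2)=0 G3=G4=0 G4=G3&G2=1&1=1 -> 01001
Step 5: G0=(0+1>=2)=0 G1=G3=0 G2=(0+1>=2)=0 G3=G4=1 G4=G3&G2=0&0=0 -> 00010
Step 6: G0=(1+0>=2)=0 G1=G3=1 G2=(0+0>=2)=0 G3=G4=0 G4=G3&G2=1&0=0 -> 01000
Step 7: G0=(0+1>=2)=0 G1=G3=0 G2=(0+0>=2)=0 G3=G4=0 G4=G3&G2=0&0=0 -> 00000
Step 8: G0=(0+0>=2)=0 G1=G3=0 G2=(0+0>=2)=0 G3=G4=0 G4=G3&G2=0&0=0 -> 00000
State from step 8 equals state from step 7 -> cycle length 1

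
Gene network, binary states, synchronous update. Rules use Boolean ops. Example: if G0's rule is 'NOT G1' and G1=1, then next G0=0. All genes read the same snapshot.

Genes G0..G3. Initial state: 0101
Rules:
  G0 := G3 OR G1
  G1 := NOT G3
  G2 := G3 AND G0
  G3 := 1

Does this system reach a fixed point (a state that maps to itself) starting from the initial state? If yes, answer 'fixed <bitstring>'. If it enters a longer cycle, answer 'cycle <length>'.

Step 0: 0101
Step 1: G0=G3|G1=1|1=1 G1=NOT G3=NOT 1=0 G2=G3&G0=1&0=0 G3=1(const) -> 1001
Step 2: G0=G3|G1=1|0=1 G1=NOT G3=NOT 1=0 G2=G3&G0=1&1=1 G3=1(const) -> 1011
Step 3: G0=G3|G1=1|0=1 G1=NOT G3=NOT 1=0 G2=G3&G0=1&1=1 G3=1(const) -> 1011
Fixed point reached at step 2: 1011

Answer: fixed 1011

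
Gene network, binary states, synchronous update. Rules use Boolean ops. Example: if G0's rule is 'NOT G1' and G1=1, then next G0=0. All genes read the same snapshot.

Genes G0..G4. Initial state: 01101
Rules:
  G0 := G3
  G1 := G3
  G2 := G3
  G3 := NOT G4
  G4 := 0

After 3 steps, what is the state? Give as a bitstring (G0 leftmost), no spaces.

Step 1: G0=G3=0 G1=G3=0 G2=G3=0 G3=NOT G4=NOT 1=0 G4=0(const) -> 00000
Step 2: G0=G3=0 G1=G3=0 G2=G3=0 G3=NOT G4=NOT 0=1 G4=0(const) -> 00010
Step 3: G0=G3=1 G1=G3=1 G2=G3=1 G3=NOT G4=NOT 0=1 G4=0(const) -> 11110

11110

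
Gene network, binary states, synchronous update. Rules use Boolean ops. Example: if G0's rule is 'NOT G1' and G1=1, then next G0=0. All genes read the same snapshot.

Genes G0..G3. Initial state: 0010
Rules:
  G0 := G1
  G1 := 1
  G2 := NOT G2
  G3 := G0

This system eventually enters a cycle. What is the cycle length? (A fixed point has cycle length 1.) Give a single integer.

Step 0: 0010
Step 1: G0=G1=0 G1=1(const) G2=NOT G2=NOT 1=0 G3=G0=0 -> 0100
Step 2: G0=G1=1 G1=1(const) G2=NOT G2=NOT 0=1 G3=G0=0 -> 1110
Step 3: G0=G1=1 G1=1(const) G2=NOT G2=NOT 1=0 G3=G0=1 -> 1101
Step 4: G0=G1=1 G1=1(const) G2=NOT G2=NOT 0=1 G3=G0=1 -> 1111
Step 5: G0=G1=1 G1=1(const) G2=NOT G2=NOT 1=0 G3=G0=1 -> 1101
State from step 5 equals state from step 3 -> cycle length 2

Answer: 2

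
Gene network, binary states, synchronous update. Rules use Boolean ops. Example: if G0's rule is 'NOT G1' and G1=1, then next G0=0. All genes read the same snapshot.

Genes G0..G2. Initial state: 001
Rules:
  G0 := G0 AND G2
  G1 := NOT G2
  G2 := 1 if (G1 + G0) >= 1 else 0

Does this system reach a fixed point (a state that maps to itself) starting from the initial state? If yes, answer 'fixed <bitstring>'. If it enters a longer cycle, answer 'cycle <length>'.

Answer: cycle 4

Derivation:
Step 0: 001
Step 1: G0=G0&G2=0&1=0 G1=NOT G2=NOT 1=0 G2=(0+0>=1)=0 -> 000
Step 2: G0=G0&G2=0&0=0 G1=NOT G2=NOT 0=1 G2=(0+0>=1)=0 -> 010
Step 3: G0=G0&G2=0&0=0 G1=NOT G2=NOT 0=1 G2=(1+0>=1)=1 -> 011
Step 4: G0=G0&G2=0&1=0 G1=NOT G2=NOT 1=0 G2=(1+0>=1)=1 -> 001
Cycle of length 4 starting at step 0 -> no fixed point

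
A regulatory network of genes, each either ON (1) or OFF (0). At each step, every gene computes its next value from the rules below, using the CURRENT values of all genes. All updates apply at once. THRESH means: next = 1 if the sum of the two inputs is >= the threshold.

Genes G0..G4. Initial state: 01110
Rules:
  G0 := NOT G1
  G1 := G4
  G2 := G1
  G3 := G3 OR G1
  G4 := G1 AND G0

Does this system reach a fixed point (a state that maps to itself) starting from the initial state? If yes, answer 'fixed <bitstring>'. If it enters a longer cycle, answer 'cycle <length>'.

Step 0: 01110
Step 1: G0=NOT G1=NOT 1=0 G1=G4=0 G2=G1=1 G3=G3|G1=1|1=1 G4=G1&G0=1&0=0 -> 00110
Step 2: G0=NOT G1=NOT 0=1 G1=G4=0 G2=G1=0 G3=G3|G1=1|0=1 G4=G1&G0=0&0=0 -> 10010
Step 3: G0=NOT G1=NOT 0=1 G1=G4=0 G2=G1=0 G3=G3|G1=1|0=1 G4=G1&G0=0&1=0 -> 10010
Fixed point reached at step 2: 10010

Answer: fixed 10010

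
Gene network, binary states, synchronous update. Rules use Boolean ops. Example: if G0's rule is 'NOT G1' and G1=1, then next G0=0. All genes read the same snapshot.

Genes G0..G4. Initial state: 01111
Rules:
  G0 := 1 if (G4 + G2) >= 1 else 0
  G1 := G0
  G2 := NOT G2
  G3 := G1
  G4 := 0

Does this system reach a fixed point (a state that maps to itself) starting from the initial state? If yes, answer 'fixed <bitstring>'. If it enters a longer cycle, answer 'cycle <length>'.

Step 0: 01111
Step 1: G0=(1+1>=1)=1 G1=G0=0 G2=NOT G2=NOT 1=0 G3=G1=1 G4=0(const) -> 10010
Step 2: G0=(0+0>=1)=0 G1=G0=1 G2=NOT G2=NOT 0=1 G3=G1=0 G4=0(const) -> 01100
Step 3: G0=(0+1>=1)=1 G1=G0=0 G2=NOT G2=NOT 1=0 G3=G1=1 G4=0(const) -> 10010
Cycle of length 2 starting at step 1 -> no fixed point

Answer: cycle 2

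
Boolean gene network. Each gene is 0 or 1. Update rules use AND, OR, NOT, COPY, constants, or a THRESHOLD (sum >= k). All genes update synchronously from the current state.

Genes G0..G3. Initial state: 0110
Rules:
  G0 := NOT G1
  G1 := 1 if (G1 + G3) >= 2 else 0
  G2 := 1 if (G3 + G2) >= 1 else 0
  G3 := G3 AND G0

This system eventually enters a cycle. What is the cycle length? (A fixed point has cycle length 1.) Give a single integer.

Step 0: 0110
Step 1: G0=NOT G1=NOT 1=0 G1=(1+0>=2)=0 G2=(0+1>=1)=1 G3=G3&G0=0&0=0 -> 0010
Step 2: G0=NOT G1=NOT 0=1 G1=(0+0>=2)=0 G2=(0+1>=1)=1 G3=G3&G0=0&0=0 -> 1010
Step 3: G0=NOT G1=NOT 0=1 G1=(0+0>=2)=0 G2=(0+1>=1)=1 G3=G3&G0=0&1=0 -> 1010
State from step 3 equals state from step 2 -> cycle length 1

Answer: 1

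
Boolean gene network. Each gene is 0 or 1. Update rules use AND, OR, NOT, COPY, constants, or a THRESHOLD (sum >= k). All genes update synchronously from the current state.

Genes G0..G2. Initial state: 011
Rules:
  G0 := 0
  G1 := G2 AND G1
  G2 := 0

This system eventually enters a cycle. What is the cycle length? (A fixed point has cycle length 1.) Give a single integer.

Answer: 1

Derivation:
Step 0: 011
Step 1: G0=0(const) G1=G2&G1=1&1=1 G2=0(const) -> 010
Step 2: G0=0(const) G1=G2&G1=0&1=0 G2=0(const) -> 000
Step 3: G0=0(const) G1=G2&G1=0&0=0 G2=0(const) -> 000
State from step 3 equals state from step 2 -> cycle length 1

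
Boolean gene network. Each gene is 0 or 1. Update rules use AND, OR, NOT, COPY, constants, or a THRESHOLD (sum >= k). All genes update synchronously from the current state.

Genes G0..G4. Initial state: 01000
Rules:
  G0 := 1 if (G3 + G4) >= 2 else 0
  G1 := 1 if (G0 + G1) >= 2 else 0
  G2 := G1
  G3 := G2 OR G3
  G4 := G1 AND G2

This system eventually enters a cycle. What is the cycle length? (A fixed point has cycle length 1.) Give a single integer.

Answer: 1

Derivation:
Step 0: 01000
Step 1: G0=(0+0>=2)=0 G1=(0+1>=2)=0 G2=G1=1 G3=G2|G3=0|0=0 G4=G1&G2=1&0=0 -> 00100
Step 2: G0=(0+0>=2)=0 G1=(0+0>=2)=0 G2=G1=0 G3=G2|G3=1|0=1 G4=G1&G2=0&1=0 -> 00010
Step 3: G0=(1+0>=2)=0 G1=(0+0>=2)=0 G2=G1=0 G3=G2|G3=0|1=1 G4=G1&G2=0&0=0 -> 00010
State from step 3 equals state from step 2 -> cycle length 1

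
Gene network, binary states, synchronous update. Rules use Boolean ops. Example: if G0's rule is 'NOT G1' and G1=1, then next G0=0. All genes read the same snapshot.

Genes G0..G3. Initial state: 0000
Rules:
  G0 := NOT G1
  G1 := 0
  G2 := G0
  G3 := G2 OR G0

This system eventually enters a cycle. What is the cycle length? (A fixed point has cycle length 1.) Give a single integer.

Answer: 1

Derivation:
Step 0: 0000
Step 1: G0=NOT G1=NOT 0=1 G1=0(const) G2=G0=0 G3=G2|G0=0|0=0 -> 1000
Step 2: G0=NOT G1=NOT 0=1 G1=0(const) G2=G0=1 G3=G2|G0=0|1=1 -> 1011
Step 3: G0=NOT G1=NOT 0=1 G1=0(const) G2=G0=1 G3=G2|G0=1|1=1 -> 1011
State from step 3 equals state from step 2 -> cycle length 1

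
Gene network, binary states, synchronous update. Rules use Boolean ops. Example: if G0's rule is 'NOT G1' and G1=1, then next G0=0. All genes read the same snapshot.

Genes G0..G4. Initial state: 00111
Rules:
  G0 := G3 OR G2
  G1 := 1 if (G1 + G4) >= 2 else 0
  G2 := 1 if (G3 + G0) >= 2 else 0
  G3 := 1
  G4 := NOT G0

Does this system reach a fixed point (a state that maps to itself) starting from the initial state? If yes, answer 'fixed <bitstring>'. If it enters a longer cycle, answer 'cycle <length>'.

Answer: fixed 10110

Derivation:
Step 0: 00111
Step 1: G0=G3|G2=1|1=1 G1=(0+1>=2)=0 G2=(1+0>=2)=0 G3=1(const) G4=NOT G0=NOT 0=1 -> 10011
Step 2: G0=G3|G2=1|0=1 G1=(0+1>=2)=0 G2=(1+1>=2)=1 G3=1(const) G4=NOT G0=NOT 1=0 -> 10110
Step 3: G0=G3|G2=1|1=1 G1=(0+0>=2)=0 G2=(1+1>=2)=1 G3=1(const) G4=NOT G0=NOT 1=0 -> 10110
Fixed point reached at step 2: 10110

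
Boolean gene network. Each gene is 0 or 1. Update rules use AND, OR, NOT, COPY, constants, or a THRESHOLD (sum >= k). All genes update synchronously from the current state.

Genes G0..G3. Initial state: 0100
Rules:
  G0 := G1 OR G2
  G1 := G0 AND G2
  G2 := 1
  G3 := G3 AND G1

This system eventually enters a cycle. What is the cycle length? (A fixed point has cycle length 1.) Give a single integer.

Answer: 1

Derivation:
Step 0: 0100
Step 1: G0=G1|G2=1|0=1 G1=G0&G2=0&0=0 G2=1(const) G3=G3&G1=0&1=0 -> 1010
Step 2: G0=G1|G2=0|1=1 G1=G0&G2=1&1=1 G2=1(const) G3=G3&G1=0&0=0 -> 1110
Step 3: G0=G1|G2=1|1=1 G1=G0&G2=1&1=1 G2=1(const) G3=G3&G1=0&1=0 -> 1110
State from step 3 equals state from step 2 -> cycle length 1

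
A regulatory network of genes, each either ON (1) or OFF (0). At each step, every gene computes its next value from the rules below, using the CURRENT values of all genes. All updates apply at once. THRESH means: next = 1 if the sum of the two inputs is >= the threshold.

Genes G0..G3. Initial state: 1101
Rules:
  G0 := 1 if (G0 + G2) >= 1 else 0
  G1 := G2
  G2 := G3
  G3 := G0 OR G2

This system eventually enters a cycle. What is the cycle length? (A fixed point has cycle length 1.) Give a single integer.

Step 0: 1101
Step 1: G0=(1+0>=1)=1 G1=G2=0 G2=G3=1 G3=G0|G2=1|0=1 -> 1011
Step 2: G0=(1+1>=1)=1 G1=G2=1 G2=G3=1 G3=G0|G2=1|1=1 -> 1111
Step 3: G0=(1+1>=1)=1 G1=G2=1 G2=G3=1 G3=G0|G2=1|1=1 -> 1111
State from step 3 equals state from step 2 -> cycle length 1

Answer: 1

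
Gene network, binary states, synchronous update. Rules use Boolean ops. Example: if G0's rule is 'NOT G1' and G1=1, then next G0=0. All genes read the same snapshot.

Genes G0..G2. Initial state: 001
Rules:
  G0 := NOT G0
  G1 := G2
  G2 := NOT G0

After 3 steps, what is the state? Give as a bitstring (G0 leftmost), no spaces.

Step 1: G0=NOT G0=NOT 0=1 G1=G2=1 G2=NOT G0=NOT 0=1 -> 111
Step 2: G0=NOT G0=NOT 1=0 G1=G2=1 G2=NOT G0=NOT 1=0 -> 010
Step 3: G0=NOT G0=NOT 0=1 G1=G2=0 G2=NOT G0=NOT 0=1 -> 101

101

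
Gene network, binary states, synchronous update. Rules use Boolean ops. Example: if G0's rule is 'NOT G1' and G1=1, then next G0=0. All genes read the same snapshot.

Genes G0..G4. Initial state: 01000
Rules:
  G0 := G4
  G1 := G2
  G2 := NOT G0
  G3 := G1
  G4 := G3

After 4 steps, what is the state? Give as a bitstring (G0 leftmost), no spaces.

Step 1: G0=G4=0 G1=G2=0 G2=NOT G0=NOT 0=1 G3=G1=1 G4=G3=0 -> 00110
Step 2: G0=G4=0 G1=G2=1 G2=NOT G0=NOT 0=1 G3=G1=0 G4=G3=1 -> 01101
Step 3: G0=G4=1 G1=G2=1 G2=NOT G0=NOT 0=1 G3=G1=1 G4=G3=0 -> 11110
Step 4: G0=G4=0 G1=G2=1 G2=NOT G0=NOT 1=0 G3=G1=1 G4=G3=1 -> 01011

01011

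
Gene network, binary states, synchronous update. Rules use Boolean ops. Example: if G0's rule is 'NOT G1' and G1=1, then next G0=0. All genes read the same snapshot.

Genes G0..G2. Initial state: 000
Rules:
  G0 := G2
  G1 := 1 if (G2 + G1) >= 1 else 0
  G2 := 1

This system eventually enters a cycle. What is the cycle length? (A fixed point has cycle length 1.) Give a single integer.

Answer: 1

Derivation:
Step 0: 000
Step 1: G0=G2=0 G1=(0+0>=1)=0 G2=1(const) -> 001
Step 2: G0=G2=1 G1=(1+0>=1)=1 G2=1(const) -> 111
Step 3: G0=G2=1 G1=(1+1>=1)=1 G2=1(const) -> 111
State from step 3 equals state from step 2 -> cycle length 1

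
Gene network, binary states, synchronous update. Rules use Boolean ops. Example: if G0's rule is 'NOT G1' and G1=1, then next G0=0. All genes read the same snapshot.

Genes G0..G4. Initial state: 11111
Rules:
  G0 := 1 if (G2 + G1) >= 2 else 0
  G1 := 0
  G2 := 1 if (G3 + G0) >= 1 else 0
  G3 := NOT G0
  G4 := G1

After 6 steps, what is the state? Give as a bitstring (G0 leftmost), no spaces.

Step 1: G0=(1+1>=2)=1 G1=0(const) G2=(1+1>=1)=1 G3=NOT G0=NOT 1=0 G4=G1=1 -> 10101
Step 2: G0=(1+0>=2)=0 G1=0(const) G2=(0+1>=1)=1 G3=NOT G0=NOT 1=0 G4=G1=0 -> 00100
Step 3: G0=(1+0>=2)=0 G1=0(const) G2=(0+0>=1)=0 G3=NOT G0=NOT 0=1 G4=G1=0 -> 00010
Step 4: G0=(0+0>=2)=0 G1=0(const) G2=(1+0>=1)=1 G3=NOT G0=NOT 0=1 G4=G1=0 -> 00110
Step 5: G0=(1+0>=2)=0 G1=0(const) G2=(1+0>=1)=1 G3=NOT G0=NOT 0=1 G4=G1=0 -> 00110
Step 6: G0=(1+0>=2)=0 G1=0(const) G2=(1+0>=1)=1 G3=NOT G0=NOT 0=1 G4=G1=0 -> 00110

00110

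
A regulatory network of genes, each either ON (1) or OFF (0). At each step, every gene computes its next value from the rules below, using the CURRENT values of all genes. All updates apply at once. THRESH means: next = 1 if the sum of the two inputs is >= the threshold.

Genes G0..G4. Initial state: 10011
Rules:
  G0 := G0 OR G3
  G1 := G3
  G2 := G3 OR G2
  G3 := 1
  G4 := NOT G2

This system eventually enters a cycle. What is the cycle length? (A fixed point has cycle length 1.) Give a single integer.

Answer: 1

Derivation:
Step 0: 10011
Step 1: G0=G0|G3=1|1=1 G1=G3=1 G2=G3|G2=1|0=1 G3=1(const) G4=NOT G2=NOT 0=1 -> 11111
Step 2: G0=G0|G3=1|1=1 G1=G3=1 G2=G3|G2=1|1=1 G3=1(const) G4=NOT G2=NOT 1=0 -> 11110
Step 3: G0=G0|G3=1|1=1 G1=G3=1 G2=G3|G2=1|1=1 G3=1(const) G4=NOT G2=NOT 1=0 -> 11110
State from step 3 equals state from step 2 -> cycle length 1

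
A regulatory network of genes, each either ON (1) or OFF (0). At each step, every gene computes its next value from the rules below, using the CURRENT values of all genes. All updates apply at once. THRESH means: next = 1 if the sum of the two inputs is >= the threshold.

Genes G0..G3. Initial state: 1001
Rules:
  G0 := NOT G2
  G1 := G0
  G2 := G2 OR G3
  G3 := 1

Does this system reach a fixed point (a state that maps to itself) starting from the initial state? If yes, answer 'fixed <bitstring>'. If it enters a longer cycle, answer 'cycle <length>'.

Step 0: 1001
Step 1: G0=NOT G2=NOT 0=1 G1=G0=1 G2=G2|G3=0|1=1 G3=1(const) -> 1111
Step 2: G0=NOT G2=NOT 1=0 G1=G0=1 G2=G2|G3=1|1=1 G3=1(const) -> 0111
Step 3: G0=NOT G2=NOT 1=0 G1=G0=0 G2=G2|G3=1|1=1 G3=1(const) -> 0011
Step 4: G0=NOT G2=NOT 1=0 G1=G0=0 G2=G2|G3=1|1=1 G3=1(const) -> 0011
Fixed point reached at step 3: 0011

Answer: fixed 0011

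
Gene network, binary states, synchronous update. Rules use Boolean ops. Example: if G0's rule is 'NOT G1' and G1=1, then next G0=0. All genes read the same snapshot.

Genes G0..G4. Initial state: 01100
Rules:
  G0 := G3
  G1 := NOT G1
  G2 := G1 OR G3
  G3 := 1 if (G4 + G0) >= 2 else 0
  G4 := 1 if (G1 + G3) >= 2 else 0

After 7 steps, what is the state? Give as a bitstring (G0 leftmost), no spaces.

Step 1: G0=G3=0 G1=NOT G1=NOT 1=0 G2=G1|G3=1|0=1 G3=(0+0>=2)=0 G4=(1+0>=2)=0 -> 00100
Step 2: G0=G3=0 G1=NOT G1=NOT 0=1 G2=G1|G3=0|0=0 G3=(0+0>=2)=0 G4=(0+0>=2)=0 -> 01000
Step 3: G0=G3=0 G1=NOT G1=NOT 1=0 G2=G1|G3=1|0=1 G3=(0+0>=2)=0 G4=(1+0>=2)=0 -> 00100
Step 4: G0=G3=0 G1=NOT G1=NOT 0=1 G2=G1|G3=0|0=0 G3=(0+0>=2)=0 G4=(0+0>=2)=0 -> 01000
Step 5: G0=G3=0 G1=NOT G1=NOT 1=0 G2=G1|G3=1|0=1 G3=(0+0>=2)=0 G4=(1+0>=2)=0 -> 00100
Step 6: G0=G3=0 G1=NOT G1=NOT 0=1 G2=G1|G3=0|0=0 G3=(0+0>=2)=0 G4=(0+0>=2)=0 -> 01000
Step 7: G0=G3=0 G1=NOT G1=NOT 1=0 G2=G1|G3=1|0=1 G3=(0+0>=2)=0 G4=(1+0>=2)=0 -> 00100

00100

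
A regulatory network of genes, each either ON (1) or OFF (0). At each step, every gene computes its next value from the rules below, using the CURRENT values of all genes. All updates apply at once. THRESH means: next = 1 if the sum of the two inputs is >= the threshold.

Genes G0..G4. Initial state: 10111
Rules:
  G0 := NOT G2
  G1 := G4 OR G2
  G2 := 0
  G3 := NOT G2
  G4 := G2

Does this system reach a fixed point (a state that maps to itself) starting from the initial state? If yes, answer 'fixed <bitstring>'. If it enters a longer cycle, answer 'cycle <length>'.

Answer: fixed 10010

Derivation:
Step 0: 10111
Step 1: G0=NOT G2=NOT 1=0 G1=G4|G2=1|1=1 G2=0(const) G3=NOT G2=NOT 1=0 G4=G2=1 -> 01001
Step 2: G0=NOT G2=NOT 0=1 G1=G4|G2=1|0=1 G2=0(const) G3=NOT G2=NOT 0=1 G4=G2=0 -> 11010
Step 3: G0=NOT G2=NOT 0=1 G1=G4|G2=0|0=0 G2=0(const) G3=NOT G2=NOT 0=1 G4=G2=0 -> 10010
Step 4: G0=NOT G2=NOT 0=1 G1=G4|G2=0|0=0 G2=0(const) G3=NOT G2=NOT 0=1 G4=G2=0 -> 10010
Fixed point reached at step 3: 10010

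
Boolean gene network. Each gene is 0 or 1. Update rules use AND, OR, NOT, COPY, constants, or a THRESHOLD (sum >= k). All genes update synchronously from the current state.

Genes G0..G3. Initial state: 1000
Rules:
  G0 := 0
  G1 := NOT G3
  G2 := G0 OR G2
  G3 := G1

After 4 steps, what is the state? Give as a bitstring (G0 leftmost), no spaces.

Step 1: G0=0(const) G1=NOT G3=NOT 0=1 G2=G0|G2=1|0=1 G3=G1=0 -> 0110
Step 2: G0=0(const) G1=NOT G3=NOT 0=1 G2=G0|G2=0|1=1 G3=G1=1 -> 0111
Step 3: G0=0(const) G1=NOT G3=NOT 1=0 G2=G0|G2=0|1=1 G3=G1=1 -> 0011
Step 4: G0=0(const) G1=NOT G3=NOT 1=0 G2=G0|G2=0|1=1 G3=G1=0 -> 0010

0010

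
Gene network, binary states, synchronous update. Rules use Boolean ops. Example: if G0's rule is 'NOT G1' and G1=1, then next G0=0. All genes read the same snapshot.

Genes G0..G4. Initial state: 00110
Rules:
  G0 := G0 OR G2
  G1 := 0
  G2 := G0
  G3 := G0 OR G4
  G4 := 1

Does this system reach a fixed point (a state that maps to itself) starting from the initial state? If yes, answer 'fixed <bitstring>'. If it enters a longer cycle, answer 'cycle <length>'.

Answer: fixed 10111

Derivation:
Step 0: 00110
Step 1: G0=G0|G2=0|1=1 G1=0(const) G2=G0=0 G3=G0|G4=0|0=0 G4=1(const) -> 10001
Step 2: G0=G0|G2=1|0=1 G1=0(const) G2=G0=1 G3=G0|G4=1|1=1 G4=1(const) -> 10111
Step 3: G0=G0|G2=1|1=1 G1=0(const) G2=G0=1 G3=G0|G4=1|1=1 G4=1(const) -> 10111
Fixed point reached at step 2: 10111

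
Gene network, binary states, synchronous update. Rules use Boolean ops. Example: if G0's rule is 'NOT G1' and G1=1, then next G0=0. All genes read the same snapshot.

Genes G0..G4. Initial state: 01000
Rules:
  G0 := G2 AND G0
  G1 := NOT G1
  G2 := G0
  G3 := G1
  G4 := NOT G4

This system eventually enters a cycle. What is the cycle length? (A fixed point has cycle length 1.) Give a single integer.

Step 0: 01000
Step 1: G0=G2&G0=0&0=0 G1=NOT G1=NOT 1=0 G2=G0=0 G3=G1=1 G4=NOT G4=NOT 0=1 -> 00011
Step 2: G0=G2&G0=0&0=0 G1=NOT G1=NOT 0=1 G2=G0=0 G3=G1=0 G4=NOT G4=NOT 1=0 -> 01000
State from step 2 equals state from step 0 -> cycle length 2

Answer: 2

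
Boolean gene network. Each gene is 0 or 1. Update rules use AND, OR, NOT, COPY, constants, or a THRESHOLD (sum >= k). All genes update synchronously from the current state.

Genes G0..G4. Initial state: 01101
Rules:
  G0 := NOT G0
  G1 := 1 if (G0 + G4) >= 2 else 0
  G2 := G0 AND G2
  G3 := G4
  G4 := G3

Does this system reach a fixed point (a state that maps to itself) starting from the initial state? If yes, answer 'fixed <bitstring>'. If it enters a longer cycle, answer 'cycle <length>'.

Answer: cycle 2

Derivation:
Step 0: 01101
Step 1: G0=NOT G0=NOT 0=1 G1=(0+1>=2)=0 G2=G0&G2=0&1=0 G3=G4=1 G4=G3=0 -> 10010
Step 2: G0=NOT G0=NOT 1=0 G1=(1+0>=2)=0 G2=G0&G2=1&0=0 G3=G4=0 G4=G3=1 -> 00001
Step 3: G0=NOT G0=NOT 0=1 G1=(0+1>=2)=0 G2=G0&G2=0&0=0 G3=G4=1 G4=G3=0 -> 10010
Cycle of length 2 starting at step 1 -> no fixed point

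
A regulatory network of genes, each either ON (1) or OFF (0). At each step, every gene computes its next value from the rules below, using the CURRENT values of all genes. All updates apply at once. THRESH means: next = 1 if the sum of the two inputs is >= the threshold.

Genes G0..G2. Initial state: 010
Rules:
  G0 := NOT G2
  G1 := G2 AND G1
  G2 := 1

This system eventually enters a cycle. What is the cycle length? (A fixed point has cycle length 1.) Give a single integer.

Step 0: 010
Step 1: G0=NOT G2=NOT 0=1 G1=G2&G1=0&1=0 G2=1(const) -> 101
Step 2: G0=NOT G2=NOT 1=0 G1=G2&G1=1&0=0 G2=1(const) -> 001
Step 3: G0=NOT G2=NOT 1=0 G1=G2&G1=1&0=0 G2=1(const) -> 001
State from step 3 equals state from step 2 -> cycle length 1

Answer: 1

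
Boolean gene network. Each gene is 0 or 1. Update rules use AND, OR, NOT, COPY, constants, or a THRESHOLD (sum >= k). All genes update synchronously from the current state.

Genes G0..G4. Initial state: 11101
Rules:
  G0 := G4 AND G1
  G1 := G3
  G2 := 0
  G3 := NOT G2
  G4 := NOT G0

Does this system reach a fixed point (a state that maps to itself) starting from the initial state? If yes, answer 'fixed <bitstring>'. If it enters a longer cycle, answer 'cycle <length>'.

Step 0: 11101
Step 1: G0=G4&G1=1&1=1 G1=G3=0 G2=0(const) G3=NOT G2=NOT 1=0 G4=NOT G0=NOT 1=0 -> 10000
Step 2: G0=G4&G1=0&0=0 G1=G3=0 G2=0(const) G3=NOT G2=NOT 0=1 G4=NOT G0=NOT 1=0 -> 00010
Step 3: G0=G4&G1=0&0=0 G1=G3=1 G2=0(const) G3=NOT G2=NOT 0=1 G4=NOT G0=NOT 0=1 -> 01011
Step 4: G0=G4&G1=1&1=1 G1=G3=1 G2=0(const) G3=NOT G2=NOT 0=1 G4=NOT G0=NOT 0=1 -> 11011
Step 5: G0=G4&G1=1&1=1 G1=G3=1 G2=0(const) G3=NOT G2=NOT 0=1 G4=NOT G0=NOT 1=0 -> 11010
Step 6: G0=G4&G1=0&1=0 G1=G3=1 G2=0(const) G3=NOT G2=NOT 0=1 G4=NOT G0=NOT 1=0 -> 01010
Step 7: G0=G4&G1=0&1=0 G1=G3=1 G2=0(const) G3=NOT G2=NOT 0=1 G4=NOT G0=NOT 0=1 -> 01011
Cycle of length 4 starting at step 3 -> no fixed point

Answer: cycle 4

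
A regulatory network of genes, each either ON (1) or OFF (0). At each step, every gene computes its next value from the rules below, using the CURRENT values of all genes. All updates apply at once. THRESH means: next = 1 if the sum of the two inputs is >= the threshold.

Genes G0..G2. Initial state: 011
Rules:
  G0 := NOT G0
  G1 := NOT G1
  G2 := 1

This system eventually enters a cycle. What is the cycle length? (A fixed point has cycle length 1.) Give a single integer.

Answer: 2

Derivation:
Step 0: 011
Step 1: G0=NOT G0=NOT 0=1 G1=NOT G1=NOT 1=0 G2=1(const) -> 101
Step 2: G0=NOT G0=NOT 1=0 G1=NOT G1=NOT 0=1 G2=1(const) -> 011
State from step 2 equals state from step 0 -> cycle length 2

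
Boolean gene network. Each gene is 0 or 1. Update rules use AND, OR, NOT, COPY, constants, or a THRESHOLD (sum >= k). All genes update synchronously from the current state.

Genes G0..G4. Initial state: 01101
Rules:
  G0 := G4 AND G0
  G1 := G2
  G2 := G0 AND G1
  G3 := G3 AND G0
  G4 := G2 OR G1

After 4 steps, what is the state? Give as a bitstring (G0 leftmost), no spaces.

Step 1: G0=G4&G0=1&0=0 G1=G2=1 G2=G0&G1=0&1=0 G3=G3&G0=0&0=0 G4=G2|G1=1|1=1 -> 01001
Step 2: G0=G4&G0=1&0=0 G1=G2=0 G2=G0&G1=0&1=0 G3=G3&G0=0&0=0 G4=G2|G1=0|1=1 -> 00001
Step 3: G0=G4&G0=1&0=0 G1=G2=0 G2=G0&G1=0&0=0 G3=G3&G0=0&0=0 G4=G2|G1=0|0=0 -> 00000
Step 4: G0=G4&G0=0&0=0 G1=G2=0 G2=G0&G1=0&0=0 G3=G3&G0=0&0=0 G4=G2|G1=0|0=0 -> 00000

00000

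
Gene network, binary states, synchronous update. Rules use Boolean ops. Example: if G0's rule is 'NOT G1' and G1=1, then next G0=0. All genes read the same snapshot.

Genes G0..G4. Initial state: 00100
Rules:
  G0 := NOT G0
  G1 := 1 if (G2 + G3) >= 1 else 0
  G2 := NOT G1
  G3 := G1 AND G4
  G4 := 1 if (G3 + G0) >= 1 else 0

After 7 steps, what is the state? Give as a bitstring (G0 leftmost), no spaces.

Step 1: G0=NOT G0=NOT 0=1 G1=(1+0>=1)=1 G2=NOT G1=NOT 0=1 G3=G1&G4=0&0=0 G4=(0+0>=1)=0 -> 11100
Step 2: G0=NOT G0=NOT 1=0 G1=(1+0>=1)=1 G2=NOT G1=NOT 1=0 G3=G1&G4=1&0=0 G4=(0+1>=1)=1 -> 01001
Step 3: G0=NOT G0=NOT 0=1 G1=(0+0>=1)=0 G2=NOT G1=NOT 1=0 G3=G1&G4=1&1=1 G4=(0+0>=1)=0 -> 10010
Step 4: G0=NOT G0=NOT 1=0 G1=(0+1>=1)=1 G2=NOT G1=NOT 0=1 G3=G1&G4=0&0=0 G4=(1+1>=1)=1 -> 01101
Step 5: G0=NOT G0=NOT 0=1 G1=(1+0>=1)=1 G2=NOT G1=NOT 1=0 G3=G1&G4=1&1=1 G4=(0+0>=1)=0 -> 11010
Step 6: G0=NOT G0=NOT 1=0 G1=(0+1>=1)=1 G2=NOT G1=NOT 1=0 G3=G1&G4=1&0=0 G4=(1+1>=1)=1 -> 01001
Step 7: G0=NOT G0=NOT 0=1 G1=(0+0>=1)=0 G2=NOT G1=NOT 1=0 G3=G1&G4=1&1=1 G4=(0+0>=1)=0 -> 10010

10010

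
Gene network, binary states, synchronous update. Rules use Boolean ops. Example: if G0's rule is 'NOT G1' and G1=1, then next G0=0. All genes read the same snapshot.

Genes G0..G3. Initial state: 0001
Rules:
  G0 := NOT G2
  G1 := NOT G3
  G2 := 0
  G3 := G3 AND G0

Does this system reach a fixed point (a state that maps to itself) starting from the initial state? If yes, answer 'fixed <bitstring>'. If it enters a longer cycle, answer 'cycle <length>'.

Step 0: 0001
Step 1: G0=NOT G2=NOT 0=1 G1=NOT G3=NOT 1=0 G2=0(const) G3=G3&G0=1&0=0 -> 1000
Step 2: G0=NOT G2=NOT 0=1 G1=NOT G3=NOT 0=1 G2=0(const) G3=G3&G0=0&1=0 -> 1100
Step 3: G0=NOT G2=NOT 0=1 G1=NOT G3=NOT 0=1 G2=0(const) G3=G3&G0=0&1=0 -> 1100
Fixed point reached at step 2: 1100

Answer: fixed 1100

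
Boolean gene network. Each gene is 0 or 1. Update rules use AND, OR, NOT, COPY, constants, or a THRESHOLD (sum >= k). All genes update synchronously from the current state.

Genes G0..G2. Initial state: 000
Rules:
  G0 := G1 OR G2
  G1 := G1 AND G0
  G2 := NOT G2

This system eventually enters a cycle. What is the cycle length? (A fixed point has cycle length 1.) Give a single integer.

Answer: 2

Derivation:
Step 0: 000
Step 1: G0=G1|G2=0|0=0 G1=G1&G0=0&0=0 G2=NOT G2=NOT 0=1 -> 001
Step 2: G0=G1|G2=0|1=1 G1=G1&G0=0&0=0 G2=NOT G2=NOT 1=0 -> 100
Step 3: G0=G1|G2=0|0=0 G1=G1&G0=0&1=0 G2=NOT G2=NOT 0=1 -> 001
State from step 3 equals state from step 1 -> cycle length 2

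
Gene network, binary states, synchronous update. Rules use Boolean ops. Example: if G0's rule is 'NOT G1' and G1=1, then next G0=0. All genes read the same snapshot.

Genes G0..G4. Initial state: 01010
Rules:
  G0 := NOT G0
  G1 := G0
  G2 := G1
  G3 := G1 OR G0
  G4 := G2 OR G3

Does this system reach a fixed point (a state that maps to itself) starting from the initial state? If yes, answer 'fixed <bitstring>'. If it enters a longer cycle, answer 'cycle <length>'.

Step 0: 01010
Step 1: G0=NOT G0=NOT 0=1 G1=G0=0 G2=G1=1 G3=G1|G0=1|0=1 G4=G2|G3=0|1=1 -> 10111
Step 2: G0=NOT G0=NOT 1=0 G1=G0=1 G2=G1=0 G3=G1|G0=0|1=1 G4=G2|G3=1|1=1 -> 01011
Step 3: G0=NOT G0=NOT 0=1 G1=G0=0 G2=G1=1 G3=G1|G0=1|0=1 G4=G2|G3=0|1=1 -> 10111
Cycle of length 2 starting at step 1 -> no fixed point

Answer: cycle 2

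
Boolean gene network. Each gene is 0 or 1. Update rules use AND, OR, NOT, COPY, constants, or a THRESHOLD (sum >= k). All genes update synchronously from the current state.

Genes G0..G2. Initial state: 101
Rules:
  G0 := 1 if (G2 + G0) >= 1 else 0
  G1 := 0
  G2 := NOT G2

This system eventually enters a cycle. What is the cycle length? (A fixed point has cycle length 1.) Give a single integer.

Answer: 2

Derivation:
Step 0: 101
Step 1: G0=(1+1>=1)=1 G1=0(const) G2=NOT G2=NOT 1=0 -> 100
Step 2: G0=(0+1>=1)=1 G1=0(const) G2=NOT G2=NOT 0=1 -> 101
State from step 2 equals state from step 0 -> cycle length 2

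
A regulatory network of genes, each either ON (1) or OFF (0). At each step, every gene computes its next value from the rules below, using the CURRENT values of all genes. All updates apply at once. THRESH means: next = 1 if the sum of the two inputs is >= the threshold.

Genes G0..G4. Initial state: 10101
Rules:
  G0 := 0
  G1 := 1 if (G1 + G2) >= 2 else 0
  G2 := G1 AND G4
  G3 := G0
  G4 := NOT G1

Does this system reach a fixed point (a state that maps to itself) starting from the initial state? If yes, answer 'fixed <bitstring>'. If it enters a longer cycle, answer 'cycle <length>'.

Step 0: 10101
Step 1: G0=0(const) G1=(0+1>=2)=0 G2=G1&G4=0&1=0 G3=G0=1 G4=NOT G1=NOT 0=1 -> 00011
Step 2: G0=0(const) G1=(0+0>=2)=0 G2=G1&G4=0&1=0 G3=G0=0 G4=NOT G1=NOT 0=1 -> 00001
Step 3: G0=0(const) G1=(0+0>=2)=0 G2=G1&G4=0&1=0 G3=G0=0 G4=NOT G1=NOT 0=1 -> 00001
Fixed point reached at step 2: 00001

Answer: fixed 00001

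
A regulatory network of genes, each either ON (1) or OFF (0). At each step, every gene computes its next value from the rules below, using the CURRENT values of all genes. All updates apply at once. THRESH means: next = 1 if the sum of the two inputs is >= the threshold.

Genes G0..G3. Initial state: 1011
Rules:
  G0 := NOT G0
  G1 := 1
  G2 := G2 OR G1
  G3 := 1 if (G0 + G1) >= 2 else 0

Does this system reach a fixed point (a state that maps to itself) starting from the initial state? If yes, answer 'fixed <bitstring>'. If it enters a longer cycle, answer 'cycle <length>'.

Answer: cycle 2

Derivation:
Step 0: 1011
Step 1: G0=NOT G0=NOT 1=0 G1=1(const) G2=G2|G1=1|0=1 G3=(1+0>=2)=0 -> 0110
Step 2: G0=NOT G0=NOT 0=1 G1=1(const) G2=G2|G1=1|1=1 G3=(0+1>=2)=0 -> 1110
Step 3: G0=NOT G0=NOT 1=0 G1=1(const) G2=G2|G1=1|1=1 G3=(1+1>=2)=1 -> 0111
Step 4: G0=NOT G0=NOT 0=1 G1=1(const) G2=G2|G1=1|1=1 G3=(0+1>=2)=0 -> 1110
Cycle of length 2 starting at step 2 -> no fixed point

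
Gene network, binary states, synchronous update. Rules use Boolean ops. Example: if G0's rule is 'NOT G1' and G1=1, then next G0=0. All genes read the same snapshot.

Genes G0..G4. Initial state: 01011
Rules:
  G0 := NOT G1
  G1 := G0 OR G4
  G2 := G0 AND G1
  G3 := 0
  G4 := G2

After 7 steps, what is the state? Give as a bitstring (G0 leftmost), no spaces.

Step 1: G0=NOT G1=NOT 1=0 G1=G0|G4=0|1=1 G2=G0&G1=0&1=0 G3=0(const) G4=G2=0 -> 01000
Step 2: G0=NOT G1=NOT 1=0 G1=G0|G4=0|0=0 G2=G0&G1=0&1=0 G3=0(const) G4=G2=0 -> 00000
Step 3: G0=NOT G1=NOT 0=1 G1=G0|G4=0|0=0 G2=G0&G1=0&0=0 G3=0(const) G4=G2=0 -> 10000
Step 4: G0=NOT G1=NOT 0=1 G1=G0|G4=1|0=1 G2=G0&G1=1&0=0 G3=0(const) G4=G2=0 -> 11000
Step 5: G0=NOT G1=NOT 1=0 G1=G0|G4=1|0=1 G2=G0&G1=1&1=1 G3=0(const) G4=G2=0 -> 01100
Step 6: G0=NOT G1=NOT 1=0 G1=G0|G4=0|0=0 G2=G0&G1=0&1=0 G3=0(const) G4=G2=1 -> 00001
Step 7: G0=NOT G1=NOT 0=1 G1=G0|G4=0|1=1 G2=G0&G1=0&0=0 G3=0(const) G4=G2=0 -> 11000

11000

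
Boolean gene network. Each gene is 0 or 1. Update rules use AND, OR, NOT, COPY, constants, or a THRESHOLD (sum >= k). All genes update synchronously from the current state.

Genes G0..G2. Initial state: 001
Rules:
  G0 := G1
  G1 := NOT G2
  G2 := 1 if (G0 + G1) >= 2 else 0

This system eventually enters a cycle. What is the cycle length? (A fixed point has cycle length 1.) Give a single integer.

Step 0: 001
Step 1: G0=G1=0 G1=NOT G2=NOT 1=0 G2=(0+0>=2)=0 -> 000
Step 2: G0=G1=0 G1=NOT G2=NOT 0=1 G2=(0+0>=2)=0 -> 010
Step 3: G0=G1=1 G1=NOT G2=NOT 0=1 G2=(0+1>=2)=0 -> 110
Step 4: G0=G1=1 G1=NOT G2=NOT 0=1 G2=(1+1>=2)=1 -> 111
Step 5: G0=G1=1 G1=NOT G2=NOT 1=0 G2=(1+1>=2)=1 -> 101
Step 6: G0=G1=0 G1=NOT G2=NOT 1=0 G2=(1+0>=2)=0 -> 000
State from step 6 equals state from step 1 -> cycle length 5

Answer: 5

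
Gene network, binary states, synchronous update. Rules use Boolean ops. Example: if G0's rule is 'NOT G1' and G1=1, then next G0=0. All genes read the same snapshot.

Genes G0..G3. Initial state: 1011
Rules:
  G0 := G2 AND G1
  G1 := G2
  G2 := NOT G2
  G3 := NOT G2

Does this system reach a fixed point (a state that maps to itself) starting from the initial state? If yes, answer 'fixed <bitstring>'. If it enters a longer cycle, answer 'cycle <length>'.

Step 0: 1011
Step 1: G0=G2&G1=1&0=0 G1=G2=1 G2=NOT G2=NOT 1=0 G3=NOT G2=NOT 1=0 -> 0100
Step 2: G0=G2&G1=0&1=0 G1=G2=0 G2=NOT G2=NOT 0=1 G3=NOT G2=NOT 0=1 -> 0011
Step 3: G0=G2&G1=1&0=0 G1=G2=1 G2=NOT G2=NOT 1=0 G3=NOT G2=NOT 1=0 -> 0100
Cycle of length 2 starting at step 1 -> no fixed point

Answer: cycle 2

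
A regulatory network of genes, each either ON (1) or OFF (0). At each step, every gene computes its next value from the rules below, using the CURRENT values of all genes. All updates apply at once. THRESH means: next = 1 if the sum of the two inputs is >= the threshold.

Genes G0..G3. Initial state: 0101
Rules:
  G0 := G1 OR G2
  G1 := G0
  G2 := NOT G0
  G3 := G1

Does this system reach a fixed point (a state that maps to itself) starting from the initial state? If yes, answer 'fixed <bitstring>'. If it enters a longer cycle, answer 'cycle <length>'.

Answer: fixed 1101

Derivation:
Step 0: 0101
Step 1: G0=G1|G2=1|0=1 G1=G0=0 G2=NOT G0=NOT 0=1 G3=G1=1 -> 1011
Step 2: G0=G1|G2=0|1=1 G1=G0=1 G2=NOT G0=NOT 1=0 G3=G1=0 -> 1100
Step 3: G0=G1|G2=1|0=1 G1=G0=1 G2=NOT G0=NOT 1=0 G3=G1=1 -> 1101
Step 4: G0=G1|G2=1|0=1 G1=G0=1 G2=NOT G0=NOT 1=0 G3=G1=1 -> 1101
Fixed point reached at step 3: 1101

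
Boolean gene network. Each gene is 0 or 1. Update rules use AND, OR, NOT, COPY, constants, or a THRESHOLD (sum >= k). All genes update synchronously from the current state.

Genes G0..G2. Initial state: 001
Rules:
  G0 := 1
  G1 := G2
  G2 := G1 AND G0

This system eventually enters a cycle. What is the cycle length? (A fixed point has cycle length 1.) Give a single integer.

Step 0: 001
Step 1: G0=1(const) G1=G2=1 G2=G1&G0=0&0=0 -> 110
Step 2: G0=1(const) G1=G2=0 G2=G1&G0=1&1=1 -> 101
Step 3: G0=1(const) G1=G2=1 G2=G1&G0=0&1=0 -> 110
State from step 3 equals state from step 1 -> cycle length 2

Answer: 2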